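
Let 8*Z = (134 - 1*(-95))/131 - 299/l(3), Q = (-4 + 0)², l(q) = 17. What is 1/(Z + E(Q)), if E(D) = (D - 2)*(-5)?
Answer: -4454/320599 ≈ -0.013893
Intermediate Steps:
Q = 16 (Q = (-4)² = 16)
E(D) = 10 - 5*D (E(D) = (-2 + D)*(-5) = 10 - 5*D)
Z = -8819/4454 (Z = ((134 - 1*(-95))/131 - 299/17)/8 = ((134 + 95)*(1/131) - 299*1/17)/8 = (229*(1/131) - 299/17)/8 = (229/131 - 299/17)/8 = (⅛)*(-35276/2227) = -8819/4454 ≈ -1.9800)
1/(Z + E(Q)) = 1/(-8819/4454 + (10 - 5*16)) = 1/(-8819/4454 + (10 - 80)) = 1/(-8819/4454 - 70) = 1/(-320599/4454) = -4454/320599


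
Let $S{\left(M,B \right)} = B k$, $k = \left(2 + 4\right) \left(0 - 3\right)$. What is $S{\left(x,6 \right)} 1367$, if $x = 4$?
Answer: $-147636$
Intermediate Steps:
$k = -18$ ($k = 6 \left(-3\right) = -18$)
$S{\left(M,B \right)} = - 18 B$ ($S{\left(M,B \right)} = B \left(-18\right) = - 18 B$)
$S{\left(x,6 \right)} 1367 = \left(-18\right) 6 \cdot 1367 = \left(-108\right) 1367 = -147636$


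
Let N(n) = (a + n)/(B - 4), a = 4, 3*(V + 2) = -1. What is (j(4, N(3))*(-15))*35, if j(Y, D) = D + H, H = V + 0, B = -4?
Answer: 13475/8 ≈ 1684.4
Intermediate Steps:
V = -7/3 (V = -2 + (⅓)*(-1) = -2 - ⅓ = -7/3 ≈ -2.3333)
H = -7/3 (H = -7/3 + 0 = -7/3 ≈ -2.3333)
N(n) = -½ - n/8 (N(n) = (4 + n)/(-4 - 4) = (4 + n)/(-8) = (4 + n)*(-⅛) = -½ - n/8)
j(Y, D) = -7/3 + D (j(Y, D) = D - 7/3 = -7/3 + D)
(j(4, N(3))*(-15))*35 = ((-7/3 + (-½ - ⅛*3))*(-15))*35 = ((-7/3 + (-½ - 3/8))*(-15))*35 = ((-7/3 - 7/8)*(-15))*35 = -77/24*(-15)*35 = (385/8)*35 = 13475/8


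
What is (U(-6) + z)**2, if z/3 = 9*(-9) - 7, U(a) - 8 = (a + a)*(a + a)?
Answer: 12544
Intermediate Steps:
U(a) = 8 + 4*a**2 (U(a) = 8 + (a + a)*(a + a) = 8 + (2*a)*(2*a) = 8 + 4*a**2)
z = -264 (z = 3*(9*(-9) - 7) = 3*(-81 - 7) = 3*(-88) = -264)
(U(-6) + z)**2 = ((8 + 4*(-6)**2) - 264)**2 = ((8 + 4*36) - 264)**2 = ((8 + 144) - 264)**2 = (152 - 264)**2 = (-112)**2 = 12544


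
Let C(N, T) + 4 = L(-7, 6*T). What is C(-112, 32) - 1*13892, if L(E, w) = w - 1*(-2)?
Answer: -13702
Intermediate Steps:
L(E, w) = 2 + w (L(E, w) = w + 2 = 2 + w)
C(N, T) = -2 + 6*T (C(N, T) = -4 + (2 + 6*T) = -2 + 6*T)
C(-112, 32) - 1*13892 = (-2 + 6*32) - 1*13892 = (-2 + 192) - 13892 = 190 - 13892 = -13702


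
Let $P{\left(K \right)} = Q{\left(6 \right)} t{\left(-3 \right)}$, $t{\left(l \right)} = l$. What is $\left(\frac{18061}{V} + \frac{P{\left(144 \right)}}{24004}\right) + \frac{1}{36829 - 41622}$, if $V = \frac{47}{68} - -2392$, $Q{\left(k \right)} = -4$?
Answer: $\frac{35326329823098}{4679792709479} \approx 7.5487$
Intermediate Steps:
$P{\left(K \right)} = 12$ ($P{\left(K \right)} = \left(-4\right) \left(-3\right) = 12$)
$V = \frac{162703}{68}$ ($V = 47 \cdot \frac{1}{68} + 2392 = \frac{47}{68} + 2392 = \frac{162703}{68} \approx 2392.7$)
$\left(\frac{18061}{V} + \frac{P{\left(144 \right)}}{24004}\right) + \frac{1}{36829 - 41622} = \left(\frac{18061}{\frac{162703}{68}} + \frac{12}{24004}\right) + \frac{1}{36829 - 41622} = \left(18061 \cdot \frac{68}{162703} + 12 \cdot \frac{1}{24004}\right) + \frac{1}{-4793} = \left(\frac{1228148}{162703} + \frac{3}{6001}\right) - \frac{1}{4793} = \frac{7370604257}{976380703} - \frac{1}{4793} = \frac{35326329823098}{4679792709479}$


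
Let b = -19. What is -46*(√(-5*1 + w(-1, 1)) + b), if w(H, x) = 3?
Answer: 874 - 46*I*√2 ≈ 874.0 - 65.054*I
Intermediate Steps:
-46*(√(-5*1 + w(-1, 1)) + b) = -46*(√(-5*1 + 3) - 19) = -46*(√(-5 + 3) - 19) = -46*(√(-2) - 19) = -46*(I*√2 - 19) = -46*(-19 + I*√2) = 874 - 46*I*√2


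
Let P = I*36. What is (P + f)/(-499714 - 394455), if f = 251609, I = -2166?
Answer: -173633/894169 ≈ -0.19418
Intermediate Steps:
P = -77976 (P = -2166*36 = -77976)
(P + f)/(-499714 - 394455) = (-77976 + 251609)/(-499714 - 394455) = 173633/(-894169) = 173633*(-1/894169) = -173633/894169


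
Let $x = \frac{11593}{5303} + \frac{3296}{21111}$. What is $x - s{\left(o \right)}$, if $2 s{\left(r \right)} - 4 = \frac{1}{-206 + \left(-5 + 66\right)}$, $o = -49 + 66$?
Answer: $\frac{11223372683}{32465973570} \approx 0.3457$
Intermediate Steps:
$o = 17$
$x = \frac{262218511}{111951633}$ ($x = 11593 \cdot \frac{1}{5303} + 3296 \cdot \frac{1}{21111} = \frac{11593}{5303} + \frac{3296}{21111} = \frac{262218511}{111951633} \approx 2.3422$)
$s{\left(r \right)} = \frac{579}{290}$ ($s{\left(r \right)} = 2 + \frac{1}{2 \left(-206 + \left(-5 + 66\right)\right)} = 2 + \frac{1}{2 \left(-206 + 61\right)} = 2 + \frac{1}{2 \left(-145\right)} = 2 + \frac{1}{2} \left(- \frac{1}{145}\right) = 2 - \frac{1}{290} = \frac{579}{290}$)
$x - s{\left(o \right)} = \frac{262218511}{111951633} - \frac{579}{290} = \frac{11223372683}{32465973570}$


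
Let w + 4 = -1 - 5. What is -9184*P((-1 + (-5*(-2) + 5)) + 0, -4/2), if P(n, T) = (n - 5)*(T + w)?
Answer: 991872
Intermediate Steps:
w = -10 (w = -4 + (-1 - 5) = -4 - 6 = -10)
P(n, T) = (-10 + T)*(-5 + n) (P(n, T) = (n - 5)*(T - 10) = (-5 + n)*(-10 + T) = (-10 + T)*(-5 + n))
-9184*P((-1 + (-5*(-2) + 5)) + 0, -4/2) = -9184*(50 - 10*((-1 + (-5*(-2) + 5)) + 0) - (-20)/2 + (-4/2)*((-1 + (-5*(-2) + 5)) + 0)) = -9184*(50 - 10*((-1 + (10 + 5)) + 0) - (-20)/2 + (-4*½)*((-1 + (10 + 5)) + 0)) = -9184*(50 - 10*((-1 + 15) + 0) - 5*(-2) - 2*((-1 + 15) + 0)) = -9184*(50 - 10*(14 + 0) + 10 - 2*(14 + 0)) = -9184*(50 - 10*14 + 10 - 2*14) = -9184*(50 - 140 + 10 - 28) = -9184*(-108) = 991872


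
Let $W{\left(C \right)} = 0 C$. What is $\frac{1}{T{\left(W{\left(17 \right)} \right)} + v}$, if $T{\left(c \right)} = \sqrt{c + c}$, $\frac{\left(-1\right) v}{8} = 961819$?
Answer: $- \frac{1}{7694552} \approx -1.2996 \cdot 10^{-7}$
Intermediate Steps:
$v = -7694552$ ($v = \left(-8\right) 961819 = -7694552$)
$W{\left(C \right)} = 0$
$T{\left(c \right)} = \sqrt{2} \sqrt{c}$ ($T{\left(c \right)} = \sqrt{2 c} = \sqrt{2} \sqrt{c}$)
$\frac{1}{T{\left(W{\left(17 \right)} \right)} + v} = \frac{1}{\sqrt{2} \sqrt{0} - 7694552} = \frac{1}{\sqrt{2} \cdot 0 - 7694552} = \frac{1}{0 - 7694552} = \frac{1}{-7694552} = - \frac{1}{7694552}$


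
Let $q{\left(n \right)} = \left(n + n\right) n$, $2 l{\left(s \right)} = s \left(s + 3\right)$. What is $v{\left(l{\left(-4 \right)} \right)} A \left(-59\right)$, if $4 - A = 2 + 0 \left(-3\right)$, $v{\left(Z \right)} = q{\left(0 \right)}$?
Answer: $0$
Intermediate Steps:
$l{\left(s \right)} = \frac{s \left(3 + s\right)}{2}$ ($l{\left(s \right)} = \frac{s \left(s + 3\right)}{2} = \frac{s \left(3 + s\right)}{2}$)
$q{\left(n \right)} = 2 n^{2}$ ($q{\left(n \right)} = 2 n n = 2 n^{2}$)
$v{\left(Z \right)} = 0$ ($v{\left(Z \right)} = 2 \cdot 0^{2} = 2 \cdot 0 = 0$)
$A = 2$ ($A = 4 - \left(2 + 0 \left(-3\right)\right) = 4 - \left(2 + 0\right) = 4 - 2 = 2$)
$v{\left(l{\left(-4 \right)} \right)} A \left(-59\right) = 0 \cdot 2 \left(-59\right) = 0 \left(-59\right) = 0$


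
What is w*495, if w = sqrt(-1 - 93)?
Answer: 495*I*sqrt(94) ≈ 4799.2*I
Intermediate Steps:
w = I*sqrt(94) (w = sqrt(-94) = I*sqrt(94) ≈ 9.6954*I)
w*495 = (I*sqrt(94))*495 = 495*I*sqrt(94)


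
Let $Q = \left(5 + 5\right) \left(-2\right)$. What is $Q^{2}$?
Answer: $400$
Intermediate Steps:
$Q = -20$ ($Q = 10 \left(-2\right) = -20$)
$Q^{2} = \left(-20\right)^{2} = 400$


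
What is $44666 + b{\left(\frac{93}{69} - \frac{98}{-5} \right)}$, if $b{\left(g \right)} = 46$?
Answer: $44712$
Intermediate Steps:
$44666 + b{\left(\frac{93}{69} - \frac{98}{-5} \right)} = 44666 + 46 = 44712$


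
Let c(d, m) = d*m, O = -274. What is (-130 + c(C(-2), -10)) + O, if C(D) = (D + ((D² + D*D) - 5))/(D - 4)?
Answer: -1207/3 ≈ -402.33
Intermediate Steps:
C(D) = (-5 + D + 2*D²)/(-4 + D) (C(D) = (D + ((D² + D²) - 5))/(-4 + D) = (D + (2*D² - 5))/(-4 + D) = (D + (-5 + 2*D²))/(-4 + D) = (-5 + D + 2*D²)/(-4 + D))
(-130 + c(C(-2), -10)) + O = (-130 + ((-5 - 2 + 2*(-2)²)/(-4 - 2))*(-10)) - 274 = (-130 + ((-5 - 2 + 2*4)/(-6))*(-10)) - 274 = (-130 - (-5 - 2 + 8)/6*(-10)) - 274 = (-130 - ⅙*1*(-10)) - 274 = (-130 - ⅙*(-10)) - 274 = (-130 + 5/3) - 274 = -385/3 - 274 = -1207/3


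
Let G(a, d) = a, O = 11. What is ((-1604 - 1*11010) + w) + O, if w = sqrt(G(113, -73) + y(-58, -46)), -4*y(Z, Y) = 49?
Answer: -12603 + sqrt(403)/2 ≈ -12593.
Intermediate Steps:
y(Z, Y) = -49/4 (y(Z, Y) = -1/4*49 = -49/4)
w = sqrt(403)/2 (w = sqrt(113 - 49/4) = sqrt(403/4) = sqrt(403)/2 ≈ 10.037)
((-1604 - 1*11010) + w) + O = ((-1604 - 1*11010) + sqrt(403)/2) + 11 = ((-1604 - 11010) + sqrt(403)/2) + 11 = (-12614 + sqrt(403)/2) + 11 = -12603 + sqrt(403)/2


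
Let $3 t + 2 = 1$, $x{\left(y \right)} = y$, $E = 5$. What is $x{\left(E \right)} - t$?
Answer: $\frac{16}{3} \approx 5.3333$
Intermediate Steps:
$t = - \frac{1}{3}$ ($t = - \frac{2}{3} + \frac{1}{3} \cdot 1 = - \frac{2}{3} + \frac{1}{3} = - \frac{1}{3} \approx -0.33333$)
$x{\left(E \right)} - t = 5 - - \frac{1}{3} = 5 + \frac{1}{3} = \frac{16}{3}$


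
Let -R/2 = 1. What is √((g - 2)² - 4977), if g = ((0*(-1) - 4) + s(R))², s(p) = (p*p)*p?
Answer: √15187 ≈ 123.24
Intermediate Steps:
R = -2 (R = -2*1 = -2)
s(p) = p³ (s(p) = p²*p = p³)
g = 144 (g = ((0*(-1) - 4) + (-2)³)² = ((0 - 4) - 8)² = (-4 - 8)² = (-12)² = 144)
√((g - 2)² - 4977) = √((144 - 2)² - 4977) = √(142² - 4977) = √(20164 - 4977) = √15187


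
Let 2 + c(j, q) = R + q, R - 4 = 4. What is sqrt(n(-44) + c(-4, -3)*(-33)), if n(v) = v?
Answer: I*sqrt(143) ≈ 11.958*I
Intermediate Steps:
R = 8 (R = 4 + 4 = 8)
c(j, q) = 6 + q (c(j, q) = -2 + (8 + q) = 6 + q)
sqrt(n(-44) + c(-4, -3)*(-33)) = sqrt(-44 + (6 - 3)*(-33)) = sqrt(-44 + 3*(-33)) = sqrt(-44 - 99) = sqrt(-143) = I*sqrt(143)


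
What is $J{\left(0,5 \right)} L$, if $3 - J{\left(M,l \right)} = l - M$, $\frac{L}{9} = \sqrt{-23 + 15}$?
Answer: $- 36 i \sqrt{2} \approx - 50.912 i$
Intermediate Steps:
$L = 18 i \sqrt{2}$ ($L = 9 \sqrt{-23 + 15} = 9 \sqrt{-8} = 9 \cdot 2 i \sqrt{2} = 18 i \sqrt{2} \approx 25.456 i$)
$J{\left(M,l \right)} = 3 + M - l$ ($J{\left(M,l \right)} = 3 - \left(l - M\right) = 3 + \left(M - l\right) = 3 + M - l$)
$J{\left(0,5 \right)} L = \left(3 + 0 - 5\right) 18 i \sqrt{2} = - 2 \cdot 18 i \sqrt{2} = - 36 i \sqrt{2}$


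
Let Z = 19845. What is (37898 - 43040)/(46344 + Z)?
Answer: -1714/22063 ≈ -0.077687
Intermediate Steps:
(37898 - 43040)/(46344 + Z) = (37898 - 43040)/(46344 + 19845) = -5142/66189 = -5142*1/66189 = -1714/22063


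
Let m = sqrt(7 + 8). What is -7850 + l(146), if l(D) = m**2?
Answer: -7835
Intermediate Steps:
m = sqrt(15) ≈ 3.8730
l(D) = 15 (l(D) = (sqrt(15))**2 = 15)
-7850 + l(146) = -7850 + 15 = -7835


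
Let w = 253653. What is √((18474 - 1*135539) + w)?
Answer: 2*√34147 ≈ 369.58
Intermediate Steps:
√((18474 - 1*135539) + w) = √((18474 - 1*135539) + 253653) = √((18474 - 135539) + 253653) = √(-117065 + 253653) = √136588 = 2*√34147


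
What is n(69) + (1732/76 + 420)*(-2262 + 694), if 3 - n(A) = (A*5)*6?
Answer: -13230857/19 ≈ -6.9636e+5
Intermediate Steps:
n(A) = 3 - 30*A (n(A) = 3 - A*5*6 = 3 - 5*A*6 = 3 - 30*A)
n(69) + (1732/76 + 420)*(-2262 + 694) = (3 - 30*69) + (1732/76 + 420)*(-2262 + 694) = (3 - 2070) + (1732*(1/76) + 420)*(-1568) = -2067 + (433/19 + 420)*(-1568) = -2067 + (8413/19)*(-1568) = -2067 - 13191584/19 = -13230857/19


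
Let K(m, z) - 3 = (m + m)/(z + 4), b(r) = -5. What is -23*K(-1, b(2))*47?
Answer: -5405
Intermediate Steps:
K(m, z) = 3 + 2*m/(4 + z) (K(m, z) = 3 + (m + m)/(z + 4) = 3 + (2*m)/(4 + z) = 3 + 2*m/(4 + z))
-23*K(-1, b(2))*47 = -23*(12 + 2*(-1) + 3*(-5))/(4 - 5)*47 = -23*(12 - 2 - 15)/(-1)*47 = -(-23)*(-5)*47 = -23*5*47 = -115*47 = -5405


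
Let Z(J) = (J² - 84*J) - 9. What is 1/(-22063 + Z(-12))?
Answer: -1/20920 ≈ -4.7801e-5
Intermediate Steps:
Z(J) = -9 + J² - 84*J
1/(-22063 + Z(-12)) = 1/(-22063 + (-9 + (-12)² - 84*(-12))) = 1/(-22063 + (-9 + 144 + 1008)) = 1/(-22063 + 1143) = 1/(-20920) = -1/20920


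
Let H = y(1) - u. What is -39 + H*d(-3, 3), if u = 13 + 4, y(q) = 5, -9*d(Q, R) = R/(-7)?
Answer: -277/7 ≈ -39.571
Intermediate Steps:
d(Q, R) = R/63 (d(Q, R) = -R/(9*(-7)) = -R*(-1)/(9*7) = -(-1)*R/63 = R/63)
u = 17
H = -12 (H = 5 - 1*17 = 5 - 17 = -12)
-39 + H*d(-3, 3) = -39 - 4*3/21 = -39 - 12*1/21 = -39 - 4/7 = -277/7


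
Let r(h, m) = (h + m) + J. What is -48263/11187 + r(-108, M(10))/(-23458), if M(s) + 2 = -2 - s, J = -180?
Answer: -564387490/131212323 ≈ -4.3013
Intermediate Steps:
M(s) = -4 - s (M(s) = -2 + (-2 - s) = -4 - s)
r(h, m) = -180 + h + m (r(h, m) = (h + m) - 180 = -180 + h + m)
-48263/11187 + r(-108, M(10))/(-23458) = -48263/11187 + (-180 - 108 + (-4 - 1*10))/(-23458) = -48263*1/11187 + (-180 - 108 + (-4 - 10))*(-1/23458) = -48263/11187 + (-180 - 108 - 14)*(-1/23458) = -48263/11187 - 302*(-1/23458) = -48263/11187 + 151/11729 = -564387490/131212323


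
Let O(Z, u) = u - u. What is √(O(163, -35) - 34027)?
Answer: I*√34027 ≈ 184.46*I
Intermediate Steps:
O(Z, u) = 0
√(O(163, -35) - 34027) = √(0 - 34027) = √(-34027) = I*√34027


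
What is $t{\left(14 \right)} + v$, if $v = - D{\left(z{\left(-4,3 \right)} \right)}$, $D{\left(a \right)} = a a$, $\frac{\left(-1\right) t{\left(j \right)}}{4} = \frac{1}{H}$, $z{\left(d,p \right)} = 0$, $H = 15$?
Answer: $- \frac{4}{15} \approx -0.26667$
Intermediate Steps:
$t{\left(j \right)} = - \frac{4}{15}$
$D{\left(a \right)} = a^{2}$
$v = 0$ ($v = - 0^{2} = \left(-1\right) 0 = 0$)
$t{\left(14 \right)} + v = - \frac{4}{15} + 0 = - \frac{4}{15}$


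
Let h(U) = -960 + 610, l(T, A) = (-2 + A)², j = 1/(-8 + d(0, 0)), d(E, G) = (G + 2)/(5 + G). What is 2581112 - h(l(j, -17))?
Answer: 2581462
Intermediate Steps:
d(E, G) = (2 + G)/(5 + G)
j = -5/38 (j = 1/(-8 + (2 + 0)/(5 + 0)) = 1/(-8 + 2/5) = 1/(-8 + (⅕)*2) = 1/(-8 + ⅖) = 1/(-38/5) = -5/38 ≈ -0.13158)
h(U) = -350
2581112 - h(l(j, -17)) = 2581112 - 1*(-350) = 2581112 + 350 = 2581462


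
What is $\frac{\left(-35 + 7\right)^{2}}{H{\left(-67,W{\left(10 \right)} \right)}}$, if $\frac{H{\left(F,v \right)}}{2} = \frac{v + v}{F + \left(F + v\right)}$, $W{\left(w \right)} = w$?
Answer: $- \frac{12152}{5} \approx -2430.4$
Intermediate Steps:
$H{\left(F,v \right)} = \frac{4 v}{v + 2 F}$ ($H{\left(F,v \right)} = 2 \frac{v + v}{F + \left(F + v\right)} = 2 \frac{2 v}{v + 2 F} = \frac{4 v}{v + 2 F}$)
$\frac{\left(-35 + 7\right)^{2}}{H{\left(-67,W{\left(10 \right)} \right)}} = \frac{\left(-35 + 7\right)^{2}}{4 \cdot 10 \frac{1}{10 + 2 \left(-67\right)}} = \frac{\left(-28\right)^{2}}{4 \cdot 10 \frac{1}{10 - 134}} = \frac{784}{4 \cdot 10 \frac{1}{-124}} = \frac{784}{4 \cdot 10 \left(- \frac{1}{124}\right)} = \frac{784}{- \frac{10}{31}} = 784 \left(- \frac{31}{10}\right) = - \frac{12152}{5}$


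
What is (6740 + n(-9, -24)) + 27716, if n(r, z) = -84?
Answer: 34372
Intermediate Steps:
(6740 + n(-9, -24)) + 27716 = (6740 - 84) + 27716 = 6656 + 27716 = 34372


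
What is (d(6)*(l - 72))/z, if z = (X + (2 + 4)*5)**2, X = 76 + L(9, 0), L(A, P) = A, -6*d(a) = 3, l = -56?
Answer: 64/13225 ≈ 0.0048393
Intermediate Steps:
d(a) = -1/2 (d(a) = -1/6*3 = -1/2)
X = 85 (X = 76 + 9 = 85)
z = 13225 (z = (85 + (2 + 4)*5)**2 = (85 + 6*5)**2 = (85 + 30)**2 = 115**2 = 13225)
(d(6)*(l - 72))/z = -(-56 - 72)/2/13225 = -1/2*(-128)*(1/13225) = 64*(1/13225) = 64/13225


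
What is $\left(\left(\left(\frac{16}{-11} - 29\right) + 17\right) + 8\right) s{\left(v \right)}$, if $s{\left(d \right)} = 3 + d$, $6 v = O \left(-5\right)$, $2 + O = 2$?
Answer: $- \frac{180}{11} \approx -16.364$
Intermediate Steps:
$O = 0$ ($O = -2 + 2 = 0$)
$v = 0$ ($v = \frac{0 \left(-5\right)}{6} = \frac{1}{6} \cdot 0 = 0$)
$\left(\left(\left(\frac{16}{-11} - 29\right) + 17\right) + 8\right) s{\left(v \right)} = \left(\left(\left(\frac{16}{-11} - 29\right) + 17\right) + 8\right) \left(3 + 0\right) = \left(\left(\left(16 \left(- \frac{1}{11}\right) - 29\right) + 17\right) + 8\right) 3 = \left(\left(\left(- \frac{16}{11} - 29\right) + 17\right) + 8\right) 3 = \left(\left(- \frac{335}{11} + 17\right) + 8\right) 3 = \left(- \frac{148}{11} + 8\right) 3 = \left(- \frac{60}{11}\right) 3 = - \frac{180}{11}$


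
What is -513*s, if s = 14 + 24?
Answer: -19494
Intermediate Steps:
s = 38
-513*s = -513*38 = -19494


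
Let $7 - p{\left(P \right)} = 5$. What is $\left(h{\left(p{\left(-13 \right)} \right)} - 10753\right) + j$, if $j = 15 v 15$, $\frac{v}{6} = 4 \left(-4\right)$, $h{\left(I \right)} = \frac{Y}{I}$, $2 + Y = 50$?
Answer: $-32329$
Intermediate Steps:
$Y = 48$ ($Y = -2 + 50 = 48$)
$p{\left(P \right)} = 2$ ($p{\left(P \right)} = 7 - 5 = 2$)
$h{\left(I \right)} = \frac{48}{I}$
$v = -96$ ($v = 6 \cdot 4 \left(-4\right) = 6 \left(-16\right) = -96$)
$j = -21600$ ($j = 15 \left(-96\right) 15 = \left(-1440\right) 15 = -21600$)
$\left(h{\left(p{\left(-13 \right)} \right)} - 10753\right) + j = \left(\frac{48}{2} - 10753\right) - 21600 = \left(48 \cdot \frac{1}{2} - 10753\right) - 21600 = \left(24 - 10753\right) - 21600 = -10729 - 21600 = -32329$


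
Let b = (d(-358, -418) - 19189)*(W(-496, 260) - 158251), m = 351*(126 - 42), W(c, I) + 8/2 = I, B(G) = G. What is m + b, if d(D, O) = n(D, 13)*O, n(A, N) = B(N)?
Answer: 3890340369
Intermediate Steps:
W(c, I) = -4 + I
n(A, N) = N
d(D, O) = 13*O
m = 29484 (m = 351*84 = 29484)
b = 3890310885 (b = (13*(-418) - 19189)*((-4 + 260) - 158251) = (-5434 - 19189)*(256 - 158251) = -24623*(-157995) = 3890310885)
m + b = 29484 + 3890310885 = 3890340369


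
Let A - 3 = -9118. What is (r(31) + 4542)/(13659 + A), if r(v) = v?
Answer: 4573/4544 ≈ 1.0064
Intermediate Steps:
A = -9115 (A = 3 - 9118 = -9115)
(r(31) + 4542)/(13659 + A) = (31 + 4542)/(13659 - 9115) = 4573/4544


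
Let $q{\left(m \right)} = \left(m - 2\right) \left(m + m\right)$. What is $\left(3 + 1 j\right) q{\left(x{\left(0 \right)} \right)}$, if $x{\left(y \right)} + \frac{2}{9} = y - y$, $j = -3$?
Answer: $0$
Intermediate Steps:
$x{\left(y \right)} = - \frac{2}{9}$ ($x{\left(y \right)} = - \frac{2}{9} + \left(y - y\right) = - \frac{2}{9} + 0 = - \frac{2}{9}$)
$q{\left(m \right)} = 2 m \left(-2 + m\right)$ ($q{\left(m \right)} = \left(-2 + m\right) 2 m = 2 m \left(-2 + m\right)$)
$\left(3 + 1 j\right) q{\left(x{\left(0 \right)} \right)} = \left(3 + 1 \left(-3\right)\right) 2 \left(- \frac{2}{9}\right) \left(-2 - \frac{2}{9}\right) = \left(3 - 3\right) 2 \left(- \frac{2}{9}\right) \left(- \frac{20}{9}\right) = 0 \cdot \frac{80}{81} = 0$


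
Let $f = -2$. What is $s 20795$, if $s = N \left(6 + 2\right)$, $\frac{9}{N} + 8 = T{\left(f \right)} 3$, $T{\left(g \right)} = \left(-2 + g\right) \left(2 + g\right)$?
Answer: $-187155$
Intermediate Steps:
$N = - \frac{9}{8}$ ($N = \frac{9}{-8 + \left(-4 + \left(-2\right)^{2}\right) 3} = \frac{9}{-8 + \left(-4 + 4\right) 3} = \frac{9}{-8 + 0 \cdot 3} = \frac{9}{-8 + 0} = \frac{9}{-8} = 9 \left(- \frac{1}{8}\right) = - \frac{9}{8} \approx -1.125$)
$s = -9$ ($s = - \frac{9 \left(6 + 2\right)}{8} = \left(- \frac{9}{8}\right) 8 = -9$)
$s 20795 = \left(-9\right) 20795 = -187155$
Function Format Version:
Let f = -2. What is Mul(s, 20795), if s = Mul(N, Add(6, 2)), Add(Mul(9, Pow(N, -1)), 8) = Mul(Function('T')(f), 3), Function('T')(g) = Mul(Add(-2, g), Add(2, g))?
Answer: -187155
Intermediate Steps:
N = Rational(-9, 8) (N = Mul(9, Pow(Add(-8, Mul(Add(-4, Pow(-2, 2)), 3)), -1)) = Mul(9, Pow(Add(-8, Mul(Add(-4, 4), 3)), -1)) = Mul(9, Pow(Add(-8, Mul(0, 3)), -1)) = Mul(9, Pow(Add(-8, 0), -1)) = Mul(9, Pow(-8, -1)) = Mul(9, Rational(-1, 8)) = Rational(-9, 8) ≈ -1.1250)
s = -9 (s = Mul(Rational(-9, 8), Add(6, 2)) = Mul(Rational(-9, 8), 8) = -9)
Mul(s, 20795) = Mul(-9, 20795) = -187155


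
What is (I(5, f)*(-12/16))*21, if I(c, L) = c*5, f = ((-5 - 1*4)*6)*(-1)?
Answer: -1575/4 ≈ -393.75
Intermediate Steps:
f = 54 (f = ((-5 - 4)*6)*(-1) = -9*6*(-1) = -54*(-1) = 54)
I(c, L) = 5*c
(I(5, f)*(-12/16))*21 = ((5*5)*(-12/16))*21 = (25*(-12*1/16))*21 = (25*(-3/4))*21 = -75/4*21 = -1575/4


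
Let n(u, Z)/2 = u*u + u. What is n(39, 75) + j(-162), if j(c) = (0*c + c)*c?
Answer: 29364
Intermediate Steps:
n(u, Z) = 2*u + 2*u**2 (n(u, Z) = 2*(u*u + u) = 2*(u**2 + u) = 2*(u + u**2) = 2*u + 2*u**2)
j(c) = c**2 (j(c) = (0 + c)*c = c*c = c**2)
n(39, 75) + j(-162) = 2*39*(1 + 39) + (-162)**2 = 2*39*40 + 26244 = 3120 + 26244 = 29364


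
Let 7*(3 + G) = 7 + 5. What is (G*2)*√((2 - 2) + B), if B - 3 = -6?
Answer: -18*I*√3/7 ≈ -4.4538*I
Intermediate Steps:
B = -3 (B = 3 - 6 = -3)
G = -9/7 (G = -3 + (7 + 5)/7 = -3 + (⅐)*12 = -3 + 12/7 = -9/7 ≈ -1.2857)
(G*2)*√((2 - 2) + B) = (-9/7*2)*√((2 - 2) - 3) = -18*√(0 - 3)/7 = -18*I*√3/7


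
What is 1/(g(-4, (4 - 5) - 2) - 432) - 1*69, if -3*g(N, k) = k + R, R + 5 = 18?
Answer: -90117/1306 ≈ -69.002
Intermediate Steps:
R = 13 (R = -5 + 18 = 13)
g(N, k) = -13/3 - k/3 (g(N, k) = -(k + 13)/3 = -(13 + k)/3 = -13/3 - k/3)
1/(g(-4, (4 - 5) - 2) - 432) - 1*69 = 1/((-13/3 - ((4 - 5) - 2)/3) - 432) - 1*69 = 1/((-13/3 - (-1 - 2)/3) - 432) - 69 = 1/((-13/3 - ⅓*(-3)) - 432) - 69 = 1/((-13/3 + 1) - 432) - 69 = 1/(-10/3 - 432) - 69 = 1/(-1306/3) - 69 = -3/1306 - 69 = -90117/1306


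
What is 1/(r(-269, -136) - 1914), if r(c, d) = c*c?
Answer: 1/70447 ≈ 1.4195e-5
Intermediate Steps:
r(c, d) = c**2
1/(r(-269, -136) - 1914) = 1/((-269)**2 - 1914) = 1/(72361 - 1914) = 1/70447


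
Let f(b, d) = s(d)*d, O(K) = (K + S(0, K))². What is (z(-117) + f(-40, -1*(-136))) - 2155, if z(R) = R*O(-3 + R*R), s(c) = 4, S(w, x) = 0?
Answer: -21914873343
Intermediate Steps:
O(K) = K² (O(K) = (K + 0)² = K²)
z(R) = R*(-3 + R²)² (z(R) = R*(-3 + R*R)² = R*(-3 + R²)²)
f(b, d) = 4*d
(z(-117) + f(-40, -1*(-136))) - 2155 = (-117*(-3 + (-117)²)² + 4*(-1*(-136))) - 2155 = (-117*(-3 + 13689)² + 4*136) - 2155 = (-117*13686² + 544) - 2155 = (-117*187306596 + 544) - 2155 = (-21914871732 + 544) - 2155 = -21914871188 - 2155 = -21914873343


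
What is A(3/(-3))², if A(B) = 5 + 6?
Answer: 121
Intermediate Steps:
A(B) = 11
A(3/(-3))² = 11² = 121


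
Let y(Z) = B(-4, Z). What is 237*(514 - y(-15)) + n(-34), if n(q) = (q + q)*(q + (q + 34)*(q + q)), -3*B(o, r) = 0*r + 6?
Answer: 124604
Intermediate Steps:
B(o, r) = -2 (B(o, r) = -(0*r + 6)/3 = -(0 + 6)/3 = -1/3*6 = -2)
y(Z) = -2
n(q) = 2*q*(q + 2*q*(34 + q)) (n(q) = (2*q)*(q + (34 + q)*(2*q)) = (2*q)*(q + 2*q*(34 + q)) = 2*q*(q + 2*q*(34 + q)))
237*(514 - y(-15)) + n(-34) = 237*(514 - 1*(-2)) + (-34)**2*(138 + 4*(-34)) = 237*(514 + 2) + 1156*(138 - 136) = 237*516 + 1156*2 = 122292 + 2312 = 124604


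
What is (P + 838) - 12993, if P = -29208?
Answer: -41363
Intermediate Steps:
(P + 838) - 12993 = (-29208 + 838) - 12993 = -28370 - 12993 = -41363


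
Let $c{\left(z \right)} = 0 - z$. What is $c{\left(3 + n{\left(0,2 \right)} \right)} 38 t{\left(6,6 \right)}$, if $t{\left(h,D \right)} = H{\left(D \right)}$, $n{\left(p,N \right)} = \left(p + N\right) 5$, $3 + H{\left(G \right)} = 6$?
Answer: $-1482$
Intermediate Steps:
$H{\left(G \right)} = 3$ ($H{\left(G \right)} = -3 + 6 = 3$)
$n{\left(p,N \right)} = 5 N + 5 p$ ($n{\left(p,N \right)} = \left(N + p\right) 5 = 5 N + 5 p$)
$t{\left(h,D \right)} = 3$
$c{\left(z \right)} = - z$
$c{\left(3 + n{\left(0,2 \right)} \right)} 38 t{\left(6,6 \right)} = - (3 + \left(5 \cdot 2 + 5 \cdot 0\right)) 38 \cdot 3 = - (3 + \left(10 + 0\right)) 38 \cdot 3 = - (3 + 10) 38 \cdot 3 = \left(-1\right) 13 \cdot 38 \cdot 3 = \left(-13\right) 38 \cdot 3 = \left(-494\right) 3 = -1482$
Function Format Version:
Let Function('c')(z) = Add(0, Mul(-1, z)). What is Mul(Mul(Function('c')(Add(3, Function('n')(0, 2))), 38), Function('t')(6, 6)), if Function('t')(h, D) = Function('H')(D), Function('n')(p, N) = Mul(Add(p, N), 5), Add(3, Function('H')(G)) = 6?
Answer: -1482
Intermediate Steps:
Function('H')(G) = 3 (Function('H')(G) = Add(-3, 6) = 3)
Function('n')(p, N) = Add(Mul(5, N), Mul(5, p)) (Function('n')(p, N) = Mul(Add(N, p), 5) = Add(Mul(5, N), Mul(5, p)))
Function('t')(h, D) = 3
Function('c')(z) = Mul(-1, z)
Mul(Mul(Function('c')(Add(3, Function('n')(0, 2))), 38), Function('t')(6, 6)) = Mul(Mul(Mul(-1, Add(3, Add(Mul(5, 2), Mul(5, 0)))), 38), 3) = Mul(Mul(Mul(-1, Add(3, Add(10, 0))), 38), 3) = Mul(Mul(Mul(-1, Add(3, 10)), 38), 3) = Mul(Mul(Mul(-1, 13), 38), 3) = Mul(Mul(-13, 38), 3) = Mul(-494, 3) = -1482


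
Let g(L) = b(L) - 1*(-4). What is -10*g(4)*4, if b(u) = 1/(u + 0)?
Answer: -170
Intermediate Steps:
b(u) = 1/u
g(L) = 4 + 1/L (g(L) = 1/L - 1*(-4) = 1/L + 4 = 4 + 1/L)
-10*g(4)*4 = -10*(4 + 1/4)*4 = -10*(4 + ¼)*4 = -10*17/4*4 = -85/2*4 = -170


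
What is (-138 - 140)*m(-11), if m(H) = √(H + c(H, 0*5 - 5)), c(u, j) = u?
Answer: -278*I*√22 ≈ -1303.9*I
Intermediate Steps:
m(H) = √2*√H (m(H) = √(H + H) = √(2*H) = √2*√H)
(-138 - 140)*m(-11) = (-138 - 140)*(√2*√(-11)) = -278*√2*I*√11 = -278*I*√22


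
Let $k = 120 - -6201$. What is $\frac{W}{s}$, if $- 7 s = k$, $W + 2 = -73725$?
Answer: $\frac{73727}{903} \approx 81.647$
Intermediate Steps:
$k = 6321$ ($k = 120 + 6201 = 6321$)
$W = -73727$ ($W = -2 - 73725 = -73727$)
$s = -903$ ($s = \left(- \frac{1}{7}\right) 6321 = -903$)
$\frac{W}{s} = - \frac{73727}{-903} = \left(-73727\right) \left(- \frac{1}{903}\right) = \frac{73727}{903}$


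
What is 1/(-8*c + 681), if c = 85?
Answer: 1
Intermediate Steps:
1/(-8*c + 681) = 1/(-8*85 + 681) = 1/(-680 + 681) = 1/1 = 1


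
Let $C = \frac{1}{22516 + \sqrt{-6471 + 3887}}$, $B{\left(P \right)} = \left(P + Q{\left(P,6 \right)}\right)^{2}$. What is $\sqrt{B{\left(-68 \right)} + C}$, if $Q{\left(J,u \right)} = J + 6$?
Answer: $\frac{\sqrt{77988772871041890 - 18205 i \sqrt{646}}}{2148190} \approx 130.0 - 3.8565 \cdot 10^{-10} i$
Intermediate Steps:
$Q{\left(J,u \right)} = 6 + J$
$B{\left(P \right)} = \left(6 + 2 P\right)^{2}$ ($B{\left(P \right)} = \left(P + \left(6 + P\right)\right)^{2} = \left(6 + 2 P\right)^{2}$)
$C = \frac{1}{22516 + 2 i \sqrt{646}}$ ($C = \frac{1}{22516 + \sqrt{-2584}} = \frac{1}{22516 + 2 i \sqrt{646}} \approx 4.4413 \cdot 10^{-5} - 1.003 \cdot 10^{-7} i$)
$\sqrt{B{\left(-68 \right)} + C} = \sqrt{4 \left(3 - 68\right)^{2} + \left(\frac{5629}{126743210} - \frac{i \sqrt{646}}{253486420}\right)} = \sqrt{4 \left(-65\right)^{2} + \left(\frac{5629}{126743210} - \frac{i \sqrt{646}}{253486420}\right)} = \sqrt{4 \cdot 4225 + \left(\frac{5629}{126743210} - \frac{i \sqrt{646}}{253486420}\right)} = \sqrt{16900 + \left(\frac{5629}{126743210} - \frac{i \sqrt{646}}{253486420}\right)} = \sqrt{\frac{2141960254629}{126743210} - \frac{i \sqrt{646}}{253486420}}$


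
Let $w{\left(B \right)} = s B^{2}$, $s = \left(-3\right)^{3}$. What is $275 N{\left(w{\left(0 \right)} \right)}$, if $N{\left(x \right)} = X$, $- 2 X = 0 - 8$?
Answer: $1100$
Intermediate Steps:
$s = -27$
$X = 4$ ($X = - \frac{0 - 8}{2} = \left(- \frac{1}{2}\right) \left(-8\right) = 4$)
$w{\left(B \right)} = - 27 B^{2}$
$N{\left(x \right)} = 4$
$275 N{\left(w{\left(0 \right)} \right)} = 275 \cdot 4 = 1100$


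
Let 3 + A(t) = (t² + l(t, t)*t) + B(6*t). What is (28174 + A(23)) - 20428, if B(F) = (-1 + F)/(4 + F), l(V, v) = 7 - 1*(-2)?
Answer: 1204155/142 ≈ 8480.0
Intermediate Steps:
l(V, v) = 9 (l(V, v) = 7 + 2 = 9)
B(F) = (-1 + F)/(4 + F)
A(t) = -3 + t² + 9*t + (-1 + 6*t)/(4 + 6*t) (A(t) = -3 + ((t² + 9*t) + (-1 + 6*t)/(4 + 6*t)) = -3 + (t² + 9*t + (-1 + 6*t)/(4 + 6*t)) = -3 + t² + 9*t + (-1 + 6*t)/(4 + 6*t))
(28174 + A(23)) - 20428 = (28174 + (-13 + 6*23³ + 24*23 + 58*23²)/(2*(2 + 3*23))) - 20428 = (28174 + (-13 + 6*12167 + 552 + 58*529)/(2*(2 + 69))) - 20428 = (28174 + (½)*(-13 + 73002 + 552 + 30682)/71) - 20428 = (28174 + (½)*(1/71)*104223) - 20428 = (28174 + 104223/142) - 20428 = 4104931/142 - 20428 = 1204155/142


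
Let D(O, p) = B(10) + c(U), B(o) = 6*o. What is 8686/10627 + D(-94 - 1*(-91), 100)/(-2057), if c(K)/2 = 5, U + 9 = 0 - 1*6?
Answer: 17123212/21859739 ≈ 0.78332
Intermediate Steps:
U = -15 (U = -9 + (0 - 1*6) = -9 + (0 - 6) = -9 - 6 = -15)
c(K) = 10 (c(K) = 2*5 = 10)
D(O, p) = 70 (D(O, p) = 6*10 + 10 = 60 + 10 = 70)
8686/10627 + D(-94 - 1*(-91), 100)/(-2057) = 8686/10627 + 70/(-2057) = 8686*(1/10627) + 70*(-1/2057) = 8686/10627 - 70/2057 = 17123212/21859739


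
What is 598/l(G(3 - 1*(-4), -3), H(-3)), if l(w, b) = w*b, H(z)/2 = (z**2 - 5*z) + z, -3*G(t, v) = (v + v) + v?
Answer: 299/63 ≈ 4.7460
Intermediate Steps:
G(t, v) = -v (G(t, v) = -((v + v) + v)/3 = -(2*v + v)/3 = -v)
H(z) = -8*z + 2*z**2 (H(z) = 2*((z**2 - 5*z) + z) = 2*(z**2 - 4*z) = -8*z + 2*z**2)
l(w, b) = b*w
598/l(G(3 - 1*(-4), -3), H(-3)) = 598/(((2*(-3)*(-4 - 3))*(-1*(-3)))) = 598/(((2*(-3)*(-7))*3)) = 598/((42*3)) = 598/126 = 598*(1/126) = 299/63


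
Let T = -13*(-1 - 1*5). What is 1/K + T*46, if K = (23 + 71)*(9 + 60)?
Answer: 23271769/6486 ≈ 3588.0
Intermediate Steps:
T = 78 (T = -13*(-1 - 5) = -13*(-6) = 78)
K = 6486 (K = 94*69 = 6486)
1/K + T*46 = 1/6486 + 78*46 = 1/6486 + 3588 = 23271769/6486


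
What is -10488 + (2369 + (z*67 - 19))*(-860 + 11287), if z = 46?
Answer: 56628976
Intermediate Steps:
-10488 + (2369 + (z*67 - 19))*(-860 + 11287) = -10488 + (2369 + (46*67 - 19))*(-860 + 11287) = -10488 + (2369 + (3082 - 19))*10427 = -10488 + (2369 + 3063)*10427 = -10488 + 5432*10427 = -10488 + 56639464 = 56628976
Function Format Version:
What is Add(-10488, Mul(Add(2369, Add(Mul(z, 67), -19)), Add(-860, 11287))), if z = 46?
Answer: 56628976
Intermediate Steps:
Add(-10488, Mul(Add(2369, Add(Mul(z, 67), -19)), Add(-860, 11287))) = Add(-10488, Mul(Add(2369, Add(Mul(46, 67), -19)), Add(-860, 11287))) = Add(-10488, Mul(Add(2369, Add(3082, -19)), 10427)) = Add(-10488, Mul(Add(2369, 3063), 10427)) = Add(-10488, Mul(5432, 10427)) = Add(-10488, 56639464) = 56628976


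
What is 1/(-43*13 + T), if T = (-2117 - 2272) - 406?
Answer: -1/5354 ≈ -0.00018678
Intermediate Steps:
T = -4795 (T = -4389 - 406 = -4795)
1/(-43*13 + T) = 1/(-43*13 - 4795) = 1/(-559 - 4795) = 1/(-5354) = -1/5354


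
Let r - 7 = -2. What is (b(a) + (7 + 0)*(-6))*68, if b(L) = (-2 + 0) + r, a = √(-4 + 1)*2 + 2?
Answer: -2652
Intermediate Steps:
r = 5 (r = 7 - 2 = 5)
a = 2 + 2*I*√3 (a = √(-3)*2 + 2 = (I*√3)*2 + 2 = 2*I*√3 + 2 = 2 + 2*I*√3 ≈ 2.0 + 3.4641*I)
b(L) = 3 (b(L) = (-2 + 0) + 5 = -2 + 5 = 3)
(b(a) + (7 + 0)*(-6))*68 = (3 + (7 + 0)*(-6))*68 = (3 + 7*(-6))*68 = (3 - 42)*68 = -39*68 = -2652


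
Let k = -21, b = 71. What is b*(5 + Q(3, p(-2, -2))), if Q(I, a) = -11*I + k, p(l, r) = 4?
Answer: -3479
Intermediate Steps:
Q(I, a) = -21 - 11*I (Q(I, a) = -11*I - 21 = -21 - 11*I)
b*(5 + Q(3, p(-2, -2))) = 71*(5 + (-21 - 11*3)) = 71*(5 + (-21 - 33)) = 71*(5 - 54) = 71*(-49) = -3479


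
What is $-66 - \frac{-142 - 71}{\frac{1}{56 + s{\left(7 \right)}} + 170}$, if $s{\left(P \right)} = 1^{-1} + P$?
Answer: $- \frac{234838}{3627} \approx -64.747$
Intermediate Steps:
$s{\left(P \right)} = 1 + P$
$-66 - \frac{-142 - 71}{\frac{1}{56 + s{\left(7 \right)}} + 170} = -66 - \frac{-142 - 71}{\frac{1}{56 + \left(1 + 7\right)} + 170} = -66 - - \frac{213}{\frac{1}{56 + 8} + 170} = -66 - - \frac{213}{\frac{1}{64} + 170} = -66 - - \frac{213}{\frac{10881}{64}} = -66 - \left(-213\right) \frac{64}{10881} = -66 - - \frac{4544}{3627} = -66 + \frac{4544}{3627} = - \frac{234838}{3627}$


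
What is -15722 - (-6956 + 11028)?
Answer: -19794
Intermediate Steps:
-15722 - (-6956 + 11028) = -15722 - 1*4072 = -15722 - 4072 = -19794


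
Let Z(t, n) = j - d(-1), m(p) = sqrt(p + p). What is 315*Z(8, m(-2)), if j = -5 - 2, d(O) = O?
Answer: -1890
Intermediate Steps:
m(p) = sqrt(2)*sqrt(p) (m(p) = sqrt(2*p) = sqrt(2)*sqrt(p))
j = -7
Z(t, n) = -6 (Z(t, n) = -7 - 1*(-1) = -7 + 1 = -6)
315*Z(8, m(-2)) = 315*(-6) = -1890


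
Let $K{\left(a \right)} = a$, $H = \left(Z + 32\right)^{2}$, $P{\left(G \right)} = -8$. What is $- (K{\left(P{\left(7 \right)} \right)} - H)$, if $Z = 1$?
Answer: $1097$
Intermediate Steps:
$H = 1089$ ($H = \left(1 + 32\right)^{2} = 33^{2} = 1089$)
$- (K{\left(P{\left(7 \right)} \right)} - H) = - (-8 - 1089) = \left(-1\right) \left(-1097\right) = 1097$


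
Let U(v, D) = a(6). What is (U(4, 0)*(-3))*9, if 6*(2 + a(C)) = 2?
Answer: 45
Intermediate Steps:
a(C) = -5/3 (a(C) = -2 + (⅙)*2 = -2 + ⅓ = -5/3)
U(v, D) = -5/3
(U(4, 0)*(-3))*9 = -5/3*(-3)*9 = 5*9 = 45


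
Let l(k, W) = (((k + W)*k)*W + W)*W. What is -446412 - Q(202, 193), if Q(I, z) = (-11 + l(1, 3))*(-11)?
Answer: -446038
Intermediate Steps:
l(k, W) = W*(W + W*k*(W + k)) (l(k, W) = (((W + k)*k)*W + W)*W = ((k*(W + k))*W + W)*W = (W*k*(W + k) + W)*W = (W + W*k*(W + k))*W = W*(W + W*k*(W + k)))
Q(I, z) = -374 (Q(I, z) = (-11 + 3**2*(1 + 1**2 + 3*1))*(-11) = (-11 + 9*(1 + 1 + 3))*(-11) = (-11 + 9*5)*(-11) = (-11 + 45)*(-11) = 34*(-11) = -374)
-446412 - Q(202, 193) = -446412 - 1*(-374) = -446412 + 374 = -446038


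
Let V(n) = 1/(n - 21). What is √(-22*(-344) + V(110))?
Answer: √59946217/89 ≈ 86.994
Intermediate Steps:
V(n) = 1/(-21 + n)
√(-22*(-344) + V(110)) = √(-22*(-344) + 1/(-21 + 110)) = √(7568 + 1/89) = √(673553/89) = √59946217/89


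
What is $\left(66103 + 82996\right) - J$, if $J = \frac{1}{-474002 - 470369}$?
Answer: $\frac{140804771730}{944371} \approx 1.491 \cdot 10^{5}$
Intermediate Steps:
$J = - \frac{1}{944371}$ ($J = \frac{1}{-944371} = - \frac{1}{944371} \approx -1.0589 \cdot 10^{-6}$)
$\left(66103 + 82996\right) - J = \left(66103 + 82996\right) - - \frac{1}{944371} = 149099 + \frac{1}{944371} = \frac{140804771730}{944371}$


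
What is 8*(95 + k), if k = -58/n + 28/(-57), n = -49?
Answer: 2138152/2793 ≈ 765.54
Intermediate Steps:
k = 1934/2793 (k = -58/(-49) + 28/(-57) = -58*(-1/49) + 28*(-1/57) = 58/49 - 28/57 = 1934/2793 ≈ 0.69245)
8*(95 + k) = 8*(95 + 1934/2793) = 8*(267269/2793) = 2138152/2793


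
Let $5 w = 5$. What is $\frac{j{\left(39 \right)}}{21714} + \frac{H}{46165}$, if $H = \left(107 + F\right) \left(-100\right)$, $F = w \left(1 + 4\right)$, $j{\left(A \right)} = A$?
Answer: $- \frac{2299013}{9546922} \approx -0.24081$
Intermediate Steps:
$w = 1$ ($w = \frac{1}{5} \cdot 5 = 1$)
$F = 5$ ($F = 1 \left(1 + 4\right) = 1 \cdot 5 = 5$)
$H = -11200$ ($H = \left(107 + 5\right) \left(-100\right) = 112 \left(-100\right) = -11200$)
$\frac{j{\left(39 \right)}}{21714} + \frac{H}{46165} = \frac{39}{21714} - \frac{11200}{46165} = 39 \cdot \frac{1}{21714} - \frac{320}{1319} = \frac{13}{7238} - \frac{320}{1319} = - \frac{2299013}{9546922}$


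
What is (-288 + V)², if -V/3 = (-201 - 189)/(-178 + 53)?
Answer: 55264356/625 ≈ 88423.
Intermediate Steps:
V = -234/25 (V = -3*(-201 - 189)/(-178 + 53) = -(-1170)/(-125) = -(-1170)*(-1)/125 = -3*78/25 = -234/25 ≈ -9.3600)
(-288 + V)² = (-288 - 234/25)² = (-7434/25)² = 55264356/625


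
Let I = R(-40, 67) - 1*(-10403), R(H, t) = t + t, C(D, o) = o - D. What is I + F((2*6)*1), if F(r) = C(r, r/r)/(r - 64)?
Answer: 547935/52 ≈ 10537.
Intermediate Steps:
R(H, t) = 2*t
I = 10537 (I = 2*67 - 1*(-10403) = 134 + 10403 = 10537)
F(r) = (1 - r)/(-64 + r) (F(r) = (r/r - r)/(r - 64) = (1 - r)/(-64 + r))
I + F((2*6)*1) = 10537 + (1 - 2*6)/(-64 + (2*6)*1) = 10537 + (1 - 12)/(-64 + 12*1) = 10537 + (1 - 1*12)/(-64 + 12) = 10537 + (1 - 12)/(-52) = 10537 - 1/52*(-11) = 10537 + 11/52 = 547935/52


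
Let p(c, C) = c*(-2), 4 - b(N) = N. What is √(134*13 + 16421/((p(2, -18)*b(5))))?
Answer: √23389/2 ≈ 76.467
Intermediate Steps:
b(N) = 4 - N
p(c, C) = -2*c
√(134*13 + 16421/((p(2, -18)*b(5)))) = √(134*13 + 16421/(((-2*2)*(4 - 1*5)))) = √(1742 + 16421/((-4*(4 - 5)))) = √(1742 + 16421/((-4*(-1)))) = √(1742 + 16421/4) = √(23389/4) = √23389/2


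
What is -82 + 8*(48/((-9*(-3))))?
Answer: -610/9 ≈ -67.778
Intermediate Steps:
-82 + 8*(48/((-9*(-3)))) = -82 + 8*(48/27) = -82 + 8*(48*(1/27)) = -82 + 8*(16/9) = -82 + 128/9 = -610/9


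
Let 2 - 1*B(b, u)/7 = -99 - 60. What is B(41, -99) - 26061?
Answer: -24934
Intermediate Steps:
B(b, u) = 1127 (B(b, u) = 14 - 7*(-99 - 60) = 14 - 7*(-159) = 14 + 1113 = 1127)
B(41, -99) - 26061 = 1127 - 26061 = -24934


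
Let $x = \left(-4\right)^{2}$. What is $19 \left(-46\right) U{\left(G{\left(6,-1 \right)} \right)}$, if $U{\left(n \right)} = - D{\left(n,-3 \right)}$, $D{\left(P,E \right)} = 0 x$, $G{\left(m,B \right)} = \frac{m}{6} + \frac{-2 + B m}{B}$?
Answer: $0$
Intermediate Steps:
$x = 16$
$G{\left(m,B \right)} = \frac{m}{6} + \frac{-2 + B m}{B}$ ($G{\left(m,B \right)} = m \frac{1}{6} + \frac{-2 + B m}{B} = \frac{m}{6} + \frac{-2 + B m}{B}$)
$D{\left(P,E \right)} = 0$ ($D{\left(P,E \right)} = 0 \cdot 16 = 0$)
$U{\left(n \right)} = 0$ ($U{\left(n \right)} = \left(-1\right) 0 = 0$)
$19 \left(-46\right) U{\left(G{\left(6,-1 \right)} \right)} = 19 \left(-46\right) 0 = \left(-874\right) 0 = 0$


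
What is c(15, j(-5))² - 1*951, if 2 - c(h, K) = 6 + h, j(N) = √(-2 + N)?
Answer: -590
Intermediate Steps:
c(h, K) = -4 - h (c(h, K) = 2 - (6 + h) = 2 + (-6 - h) = -4 - h)
c(15, j(-5))² - 1*951 = (-4 - 1*15)² - 1*951 = (-4 - 15)² - 951 = (-19)² - 951 = 361 - 951 = -590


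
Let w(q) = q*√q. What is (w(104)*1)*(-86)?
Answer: -17888*√26 ≈ -91211.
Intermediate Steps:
w(q) = q^(3/2)
(w(104)*1)*(-86) = (104^(3/2)*1)*(-86) = ((208*√26)*1)*(-86) = (208*√26)*(-86) = -17888*√26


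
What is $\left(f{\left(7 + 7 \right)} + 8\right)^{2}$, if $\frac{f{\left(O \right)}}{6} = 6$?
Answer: $1936$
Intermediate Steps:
$f{\left(O \right)} = 36$ ($f{\left(O \right)} = 6 \cdot 6 = 36$)
$\left(f{\left(7 + 7 \right)} + 8\right)^{2} = \left(36 + 8\right)^{2} = 44^{2} = 1936$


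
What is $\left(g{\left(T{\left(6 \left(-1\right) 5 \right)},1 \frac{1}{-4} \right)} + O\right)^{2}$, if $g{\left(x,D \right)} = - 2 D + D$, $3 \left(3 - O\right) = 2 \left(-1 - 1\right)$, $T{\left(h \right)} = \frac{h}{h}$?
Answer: $\frac{3025}{144} \approx 21.007$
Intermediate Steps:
$T{\left(h \right)} = 1$
$O = \frac{13}{3}$ ($O = 3 - \frac{2 \left(-1 - 1\right)}{3} = 3 - \frac{2 \left(-2\right)}{3} = 3 - - \frac{4}{3} = 3 + \frac{4}{3} = \frac{13}{3} \approx 4.3333$)
$g{\left(x,D \right)} = - D$
$\left(g{\left(T{\left(6 \left(-1\right) 5 \right)},1 \frac{1}{-4} \right)} + O\right)^{2} = \left(- \frac{1}{-4} + \frac{13}{3}\right)^{2} = \left(- \frac{1 \left(-1\right)}{4} + \frac{13}{3}\right)^{2} = \left(\left(-1\right) \left(- \frac{1}{4}\right) + \frac{13}{3}\right)^{2} = \left(\frac{1}{4} + \frac{13}{3}\right)^{2} = \left(\frac{55}{12}\right)^{2} = \frac{3025}{144}$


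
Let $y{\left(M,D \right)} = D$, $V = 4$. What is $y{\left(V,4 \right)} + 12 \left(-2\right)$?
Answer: $-20$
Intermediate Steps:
$y{\left(V,4 \right)} + 12 \left(-2\right) = 4 + 12 \left(-2\right) = 4 - 24 = -20$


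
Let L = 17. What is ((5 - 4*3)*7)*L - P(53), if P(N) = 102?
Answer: -935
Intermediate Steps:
((5 - 4*3)*7)*L - P(53) = ((5 - 4*3)*7)*17 - 1*102 = ((5 - 12)*7)*17 - 102 = -7*7*17 - 102 = -49*17 - 102 = -833 - 102 = -935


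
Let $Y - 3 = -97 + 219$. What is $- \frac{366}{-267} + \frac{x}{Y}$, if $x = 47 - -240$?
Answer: $\frac{40793}{11125} \approx 3.6668$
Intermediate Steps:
$Y = 125$ ($Y = 3 + \left(-97 + 219\right) = 3 + 122 = 125$)
$x = 287$ ($x = 47 + 240 = 287$)
$- \frac{366}{-267} + \frac{x}{Y} = - \frac{366}{-267} + \frac{287}{125} = \left(-366\right) \left(- \frac{1}{267}\right) + 287 \cdot \frac{1}{125} = \frac{122}{89} + \frac{287}{125} = \frac{40793}{11125}$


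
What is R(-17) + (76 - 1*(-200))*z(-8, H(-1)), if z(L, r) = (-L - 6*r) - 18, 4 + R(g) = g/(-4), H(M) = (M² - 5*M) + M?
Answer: -44159/4 ≈ -11040.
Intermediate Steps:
H(M) = M² - 4*M
R(g) = -4 - g/4 (R(g) = -4 + g/(-4) = -4 + g*(-¼) = -4 - g/4)
z(L, r) = -18 - L - 6*r
R(-17) + (76 - 1*(-200))*z(-8, H(-1)) = (-4 - ¼*(-17)) + (76 - 1*(-200))*(-18 - 1*(-8) - (-6)*(-4 - 1)) = (-4 + 17/4) + (76 + 200)*(-18 + 8 - (-6)*(-5)) = ¼ + 276*(-18 + 8 - 6*5) = ¼ + 276*(-18 + 8 - 30) = ¼ + 276*(-40) = ¼ - 11040 = -44159/4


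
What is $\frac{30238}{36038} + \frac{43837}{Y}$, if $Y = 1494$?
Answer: $\frac{812486689}{26920386} \approx 30.181$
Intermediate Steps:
$\frac{30238}{36038} + \frac{43837}{Y} = \frac{30238}{36038} + \frac{43837}{1494} = 30238 \cdot \frac{1}{36038} + 43837 \cdot \frac{1}{1494} = \frac{15119}{18019} + \frac{43837}{1494} = \frac{812486689}{26920386}$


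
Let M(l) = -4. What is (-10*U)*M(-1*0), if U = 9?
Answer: 360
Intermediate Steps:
(-10*U)*M(-1*0) = -10*9*(-4) = -90*(-4) = 360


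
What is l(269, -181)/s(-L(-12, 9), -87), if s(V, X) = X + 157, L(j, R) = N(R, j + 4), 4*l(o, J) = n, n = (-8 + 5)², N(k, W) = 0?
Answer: 9/280 ≈ 0.032143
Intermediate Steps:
n = 9 (n = (-3)² = 9)
l(o, J) = 9/4 (l(o, J) = (¼)*9 = 9/4)
L(j, R) = 0
s(V, X) = 157 + X
l(269, -181)/s(-L(-12, 9), -87) = 9/(4*(157 - 87)) = (9/4)/70 = (9/4)*(1/70) = 9/280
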